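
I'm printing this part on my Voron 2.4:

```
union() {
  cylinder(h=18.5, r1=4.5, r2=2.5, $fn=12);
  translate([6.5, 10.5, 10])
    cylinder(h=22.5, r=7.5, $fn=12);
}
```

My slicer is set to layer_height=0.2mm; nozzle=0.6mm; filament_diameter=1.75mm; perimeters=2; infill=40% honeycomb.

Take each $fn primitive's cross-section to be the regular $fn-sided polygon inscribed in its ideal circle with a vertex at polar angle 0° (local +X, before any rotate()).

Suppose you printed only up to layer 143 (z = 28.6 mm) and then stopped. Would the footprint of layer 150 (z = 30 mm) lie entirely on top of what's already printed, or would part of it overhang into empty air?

entirely on top

Compare the two slices. At z = 28.6: the cone is absent (z outside [0, 18.5]); the cylinder at (6.5, 10.5): section is a regular 12-gon, circumradius r=7.5 (area = (12/2)·7.500²·sin(360°/12) = 168.75 mm²); Combining (union): only the r=7.5 cylinder at (6.5, 10.5) is present, so the union is just that shape — area = 168.75 mm². At z = 30: the cone does not reach this height (z outside [0, 18.5]); the cylinder at (6.5, 10.5): section is a regular 12-gon, circumradius r=7.5 (area = (12/2)·7.500²·sin(360°/12) = 168.75 mm²); Merging all regions: only the r=7.5 cylinder at (6.5, 10.5) is present, so the union is just that shape — area = 168.75 mm². Checking containment: the cross-section at z = 30 is a subset of the cross-section at z = 28.6.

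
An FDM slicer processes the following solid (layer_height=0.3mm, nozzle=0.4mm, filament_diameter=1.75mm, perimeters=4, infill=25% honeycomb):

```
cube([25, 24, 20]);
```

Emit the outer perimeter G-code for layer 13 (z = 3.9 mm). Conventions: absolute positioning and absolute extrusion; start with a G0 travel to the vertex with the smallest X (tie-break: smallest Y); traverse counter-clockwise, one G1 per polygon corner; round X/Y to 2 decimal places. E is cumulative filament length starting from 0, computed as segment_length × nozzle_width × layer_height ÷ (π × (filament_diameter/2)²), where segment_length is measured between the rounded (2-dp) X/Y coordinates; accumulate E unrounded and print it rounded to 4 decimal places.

G0 X0.00 Y0.00 Z3.90
G1 X25.00 Y0.00 E1.2473
G1 X25.00 Y24.00 E2.4446
G1 X0.00 Y24.00 E3.6919
G1 X0.00 Y0.00 E4.8892

At z = 3.9 mm: the 25×24 cube contributes its full rectangle. The outline is a single polygon with 4 vertices. Extrusion per mm of travel: 0.4 × 0.3 / (π × 0.875²) = 0.049890. Accumulating E over each segment gives final E = 4.8892.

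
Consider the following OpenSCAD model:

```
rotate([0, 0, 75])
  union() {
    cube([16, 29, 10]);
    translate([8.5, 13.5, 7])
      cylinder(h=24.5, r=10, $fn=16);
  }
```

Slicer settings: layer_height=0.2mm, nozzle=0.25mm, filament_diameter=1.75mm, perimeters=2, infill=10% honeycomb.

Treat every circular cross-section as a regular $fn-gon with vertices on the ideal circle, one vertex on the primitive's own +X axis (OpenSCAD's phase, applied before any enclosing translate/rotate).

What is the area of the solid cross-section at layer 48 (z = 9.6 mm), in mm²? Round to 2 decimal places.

At z = 9.6 mm: the cube is present — its section is the full 16×29 rectangle (area 464.00 mm²); the cylinder at (8.5, 13.5): section is a regular 16-gon, circumradius r=10 (area = (16/2)·10.000²·sin(360°/16) = 306.15 mm²); Merging all regions: the regions partially overlap — summed areas 770.15 mm² minus the doubly-counted overlap 276.02 mm² gives 494.13 mm² — area = 494.13 mm²; (whole slice rotated 75° about Z — lengths, areas and connectivity unchanged). Overall, the cross-section is a single solid region. Net area = 494.13 mm².

494.13 mm²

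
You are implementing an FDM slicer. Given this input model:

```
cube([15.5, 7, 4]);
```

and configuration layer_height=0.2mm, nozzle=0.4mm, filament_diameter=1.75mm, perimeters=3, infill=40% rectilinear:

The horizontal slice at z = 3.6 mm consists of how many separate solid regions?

1

At z = 3.6 mm: the cube is present — its section is the full 15.5×7 rectangle. The result has 1 disconnected region.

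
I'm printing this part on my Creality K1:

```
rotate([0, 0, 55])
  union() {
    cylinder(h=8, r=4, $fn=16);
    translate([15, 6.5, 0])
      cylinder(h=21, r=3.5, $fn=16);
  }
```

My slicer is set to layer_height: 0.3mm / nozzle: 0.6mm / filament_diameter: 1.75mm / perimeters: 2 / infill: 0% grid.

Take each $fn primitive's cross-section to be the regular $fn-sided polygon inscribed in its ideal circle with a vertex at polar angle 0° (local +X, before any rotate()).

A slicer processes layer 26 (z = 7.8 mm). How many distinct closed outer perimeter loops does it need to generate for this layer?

At z = 7.8 mm: the cylinder: section is a regular 16-gon, circumradius r=4; the r=3.5 cylinder at (15, 6.5) contributes a regular 16-gon of circumradius 3.5; Taking the union: the 2 present regions are separate (no shared area or edge), so areas and boundary lengths simply add and each stays a separate island — 2 connected regions; (whole slice rotated 55° about Z — lengths, areas and connectivity unchanged). The result has 2 disconnected regions.

2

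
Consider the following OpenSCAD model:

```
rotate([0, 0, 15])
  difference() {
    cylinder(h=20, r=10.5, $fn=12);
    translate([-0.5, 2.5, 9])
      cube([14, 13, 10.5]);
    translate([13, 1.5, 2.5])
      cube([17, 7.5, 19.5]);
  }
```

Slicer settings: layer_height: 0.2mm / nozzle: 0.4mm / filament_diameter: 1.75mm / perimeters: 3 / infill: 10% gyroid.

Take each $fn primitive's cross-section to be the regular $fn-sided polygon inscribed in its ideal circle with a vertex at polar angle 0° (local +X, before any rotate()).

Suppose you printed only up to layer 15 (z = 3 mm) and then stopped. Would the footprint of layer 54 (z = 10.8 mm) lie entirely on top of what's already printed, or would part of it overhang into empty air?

Compare the two slices. At z = 3: the r=10.5 cylinder gives a regular 12-gon of circumradius 10.5 (constant along its height) (area = (12/2)·10.500²·sin(360°/12) = 330.75 mm²); the cube at (-0.5, 2.5) is not intersected at this z (z outside [9, 19.5]); the cube at (13, 1.5) (footprint 17×7.5) is included at this height (area 127.50 mm²); After the difference (first − rest): starting from the r=10.5 cylinder (330.75 mm²), the 17×7.5 cube at (13, 1.5) misses the remaining region (no effect) — area = 330.75 mm²; (whole slice rotated 15° about Z — lengths, areas and connectivity unchanged). At z = 10.8: the r=10.5 cylinder gives a regular 12-gon of circumradius 10.5 (constant along its height) (area = (12/2)·10.500²·sin(360°/12) = 330.75 mm²); the cube at (-0.5, 2.5) is present — its section is the full 14×13 rectangle (area 182.00 mm²); the cube at (13, 1.5) is present — its section is the full 17×7.5 rectangle (area 127.50 mm²); Taking the first minus the rest: starting from the r=10.5 cylinder (330.75 mm²), the 14×13 cube at (-0.5, 2.5) partially overlaps it — only the 61.24 mm² overlap (of its 182.00 mm²) is removed, clipping the outline; the 17×7.5 cube at (13, 1.5) misses the remaining region (no effect) — area = 269.51 mm²; (rotated 15° about Z; rotation is an isometry so areas/perimeters/island counts are preserved). Checking containment: the cross-section at z = 10.8 is a subset of the cross-section at z = 3.

entirely on top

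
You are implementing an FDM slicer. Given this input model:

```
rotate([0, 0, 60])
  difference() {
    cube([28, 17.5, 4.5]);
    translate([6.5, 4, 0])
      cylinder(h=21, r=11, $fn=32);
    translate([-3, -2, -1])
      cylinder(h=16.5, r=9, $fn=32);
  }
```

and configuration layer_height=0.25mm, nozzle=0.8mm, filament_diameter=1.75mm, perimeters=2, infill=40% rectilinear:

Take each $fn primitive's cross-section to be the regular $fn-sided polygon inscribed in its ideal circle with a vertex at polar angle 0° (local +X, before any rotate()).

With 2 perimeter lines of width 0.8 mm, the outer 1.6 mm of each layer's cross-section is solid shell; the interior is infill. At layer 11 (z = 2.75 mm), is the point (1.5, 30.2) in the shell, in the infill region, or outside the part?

At z = 2.75 mm: the cube (footprint 28×17.5) is included at this height; the r=11 cylinder at (6.5, 4) contributes a regular 32-gon of circumradius 11; the cylinder at (-3, -2): section is a regular 32-gon, circumradius r=9; Taking the first minus the rest: starting from the 28×17.5 cube, the r=11 cylinder at (6.5, 4) partially overlaps it — only the 230.13 mm² overlap (of its 377.69 mm²) is removed, clipping the outline; the r=9 cylinder at (-3, -2) misses the remaining region (no effect) — 1 connected region; (rotated 60° about Z; rotation is an isometry so areas/perimeters/island counts are preserved). Overall, the cross-section is a single solid region. Undo the 60° rotation: the query point maps to (26.904, 13.801) in the un-rotated model frame. The nearest boundary edge runs (28.00, 17.50)→(28.00, 0.00); distance from the point to it = 1.10 mm. The point is inside the cross-section, 1.10 mm from the nearest boundary — within the 1.6 mm shell band (2 × 0.8).

shell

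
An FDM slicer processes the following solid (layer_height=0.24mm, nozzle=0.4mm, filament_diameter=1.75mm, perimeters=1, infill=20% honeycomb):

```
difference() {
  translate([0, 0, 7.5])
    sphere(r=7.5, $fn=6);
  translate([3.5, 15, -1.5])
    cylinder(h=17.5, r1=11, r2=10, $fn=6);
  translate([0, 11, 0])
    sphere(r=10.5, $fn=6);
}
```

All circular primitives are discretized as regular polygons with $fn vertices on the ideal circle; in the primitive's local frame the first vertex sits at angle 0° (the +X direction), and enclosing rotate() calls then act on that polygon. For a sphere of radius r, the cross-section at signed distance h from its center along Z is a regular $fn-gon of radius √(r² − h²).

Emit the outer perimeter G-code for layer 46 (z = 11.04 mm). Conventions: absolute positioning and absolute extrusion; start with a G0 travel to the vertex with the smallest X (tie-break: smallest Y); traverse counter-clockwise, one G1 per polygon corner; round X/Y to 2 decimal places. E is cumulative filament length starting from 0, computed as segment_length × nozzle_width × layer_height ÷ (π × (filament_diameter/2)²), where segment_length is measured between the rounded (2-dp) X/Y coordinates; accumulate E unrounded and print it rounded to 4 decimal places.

At z = 11.04 mm: the r=7.5 sphere slices to a regular 6-gon of circumradius 6.612 (√(r²−h²) with h=3.54 from center); the cone at (3.5, 15) contributes a regular 6-gon of circumradius 10.283 (interpolated between r1=11 and r2=10 at t=0.717); the sphere at (0, 11) is not intersected at this z (|z−center|=11.040 > r=10.5); Taking the first minus the rest: starting from the r=7.5 sphere, the cone at (3.5, 15) misses the remaining region (no effect) — 1 connected region. The outline is a single polygon with 6 vertices. Extrusion per mm of travel: 0.4 × 0.24 / (π × 0.875²) = 0.039912. Accumulating E over each segment gives final E = 1.5841.

G0 X-6.61 Y0.00 Z11.04
G1 X-3.31 Y-5.73 E0.2639
G1 X3.31 Y-5.73 E0.5281
G1 X6.61 Y0.00 E0.7920
G1 X3.31 Y5.73 E1.0560
G1 X-3.31 Y5.73 E1.3202
G1 X-6.61 Y0.00 E1.5841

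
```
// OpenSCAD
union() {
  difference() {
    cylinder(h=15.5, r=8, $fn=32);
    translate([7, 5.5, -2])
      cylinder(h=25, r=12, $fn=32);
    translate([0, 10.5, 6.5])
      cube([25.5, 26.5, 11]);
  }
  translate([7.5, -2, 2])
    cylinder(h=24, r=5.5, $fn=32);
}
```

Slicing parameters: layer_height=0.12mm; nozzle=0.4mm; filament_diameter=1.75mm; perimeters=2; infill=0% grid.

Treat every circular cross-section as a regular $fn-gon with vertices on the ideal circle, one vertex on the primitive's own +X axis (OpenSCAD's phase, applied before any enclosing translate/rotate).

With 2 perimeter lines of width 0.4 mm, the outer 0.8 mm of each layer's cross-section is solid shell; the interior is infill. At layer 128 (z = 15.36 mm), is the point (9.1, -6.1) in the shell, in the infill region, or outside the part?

At z = 15.36 mm: the cylinder: section is a regular 32-gon, circumradius r=8; the r=12 cylinder at (7, 5.5) gives a regular 32-gon of circumradius 12 (constant along its height); the cube at (0, 10.5) is present — its section is the full 25.5×26.5 rectangle; Taking the first minus the rest: starting from the r=8 cylinder, the r=12 cylinder at (7, 5.5) partially overlaps it — only the 133.42 mm² overlap (of its 449.49 mm²) is removed, clipping the outline; the 25.5×26.5 cube at (0, 10.5) misses the remaining region (no effect) — 1 connected region; the r=5.5 cylinder at (7.5, -2) gives a regular 32-gon of circumradius 5.5 (constant along its height); Merging all regions: the regions partially overlap (shared area 0.22 mm²), so overlapping operands fuse into one piece — 1 connected region. Overall, the cross-section is a single solid region. The nearest boundary edge runs (9.60, -7.08)→(8.57, -7.39); distance from the point to it = 1.09 mm. The point is inside the cross-section and 1.09 mm from the nearest boundary — more than the 0.8 mm shell width (2 × 0.4), so it's in the infill interior.

infill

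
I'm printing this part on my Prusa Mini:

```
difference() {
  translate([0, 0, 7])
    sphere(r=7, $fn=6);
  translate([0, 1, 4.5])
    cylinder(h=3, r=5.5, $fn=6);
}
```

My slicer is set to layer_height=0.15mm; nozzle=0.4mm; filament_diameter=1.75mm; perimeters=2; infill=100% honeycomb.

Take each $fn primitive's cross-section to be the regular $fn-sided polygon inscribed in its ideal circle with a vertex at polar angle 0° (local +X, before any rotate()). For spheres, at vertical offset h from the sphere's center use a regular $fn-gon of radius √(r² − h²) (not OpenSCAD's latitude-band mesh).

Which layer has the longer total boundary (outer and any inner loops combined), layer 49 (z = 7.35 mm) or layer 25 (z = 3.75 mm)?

layer 49 (z = 7.35 mm)

Layer 49 (z = 7.35): the r=7 sphere slices to a regular 6-gon of circumradius 6.991 (√(r²−h²) with h=0.35 from center) (perimeter = 2·6·6.991·sin(180°/6) = 41.95 mm); the r=5.5 cylinder at (0, 1) gives a regular 6-gon of circumradius 5.5 (constant along its height) (perimeter = 2·6·5.500·sin(180°/6) = 33.00 mm); Subtracting the remaining from the first: starting from the r=7 sphere, the r=5.5 cylinder at (0, 1) lies wholly inside it (removes its full 78.59 mm² and its 33.00 mm outline becomes a hole wall) — boundary (outer + 1 inner loop) = 74.95 mm. So its perimeter = 74.95 mm. Layer 25 (z = 3.75): the r=7 sphere contributes a regular 6-gon of circumradius √(7²−3.25²) = 6.200 (perimeter = 2·6·6.200·sin(180°/6) = 37.20 mm); the cylinder at (0, 1) does not reach this height (z outside [4.5, 7.5]); Taking the first minus the rest: none of the subtracted shapes is present at this height, so the r=7 sphere is unchanged — boundary = 37.20 mm. So its perimeter = 37.20 mm. Layer 49 is larger (74.95 vs 37.20 mm).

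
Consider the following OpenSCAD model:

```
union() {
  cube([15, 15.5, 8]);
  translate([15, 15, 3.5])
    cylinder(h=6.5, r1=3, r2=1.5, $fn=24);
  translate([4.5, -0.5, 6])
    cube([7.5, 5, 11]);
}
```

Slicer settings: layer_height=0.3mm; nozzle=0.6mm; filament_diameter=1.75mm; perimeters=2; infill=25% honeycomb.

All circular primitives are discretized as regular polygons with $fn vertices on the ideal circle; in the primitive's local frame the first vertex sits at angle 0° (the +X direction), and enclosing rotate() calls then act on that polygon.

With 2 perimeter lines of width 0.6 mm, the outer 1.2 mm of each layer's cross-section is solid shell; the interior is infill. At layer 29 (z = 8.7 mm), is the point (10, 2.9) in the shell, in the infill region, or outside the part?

At z = 8.7 mm: the cube is absent (z outside [0, 8]); the cone at (15, 15): at t=0.800 of its height the radius interpolates to r₁+(r₂−r₁)t = 1.800, giving a regular 24-gon of that circumradius; the cube at (4.5, -0.5) is present — its section is the full 7.5×5 rectangle; Combining (union): the 2 present regions are separate (no shared area or edge), so areas and boundary lengths simply add and each stays a separate island — 2 connected regions. Overall, the cross-section has 2 separate islands. The nearest boundary edge runs (4.50, 4.50)→(12.00, 4.50); distance from the point to it = 1.60 mm. (Shell/infill is judged within the island containing the point — the largest one.) The point is inside the cross-section and 1.60 mm from the nearest boundary — more than the 1.2 mm shell width (2 × 0.6), so it's in the infill interior.

infill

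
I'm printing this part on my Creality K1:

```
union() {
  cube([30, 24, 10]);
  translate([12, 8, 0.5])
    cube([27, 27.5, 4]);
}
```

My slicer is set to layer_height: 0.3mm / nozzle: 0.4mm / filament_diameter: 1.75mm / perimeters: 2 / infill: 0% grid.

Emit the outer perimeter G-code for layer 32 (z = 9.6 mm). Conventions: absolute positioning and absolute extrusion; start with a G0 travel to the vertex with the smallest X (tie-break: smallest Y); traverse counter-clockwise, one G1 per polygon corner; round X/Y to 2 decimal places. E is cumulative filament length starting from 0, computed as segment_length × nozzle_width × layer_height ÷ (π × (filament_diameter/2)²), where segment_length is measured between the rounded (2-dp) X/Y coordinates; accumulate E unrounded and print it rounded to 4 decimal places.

G0 X0.00 Y0.00 Z9.60
G1 X30.00 Y0.00 E1.4967
G1 X30.00 Y24.00 E2.6941
G1 X0.00 Y24.00 E4.1908
G1 X0.00 Y0.00 E5.3881

At z = 9.6 mm: the cube is present — its section is the full 30×24 rectangle; the cube at (12, 8) is absent (z outside [0.5, 4.5]); Taking the union: only the 30×24 cube is present, so the union is just that shape — 1 connected region. The outline is a single polygon with 4 vertices. Extrusion per mm of travel: 0.4 × 0.3 / (π × 0.875²) = 0.049890. Accumulating E over each segment gives final E = 5.3881.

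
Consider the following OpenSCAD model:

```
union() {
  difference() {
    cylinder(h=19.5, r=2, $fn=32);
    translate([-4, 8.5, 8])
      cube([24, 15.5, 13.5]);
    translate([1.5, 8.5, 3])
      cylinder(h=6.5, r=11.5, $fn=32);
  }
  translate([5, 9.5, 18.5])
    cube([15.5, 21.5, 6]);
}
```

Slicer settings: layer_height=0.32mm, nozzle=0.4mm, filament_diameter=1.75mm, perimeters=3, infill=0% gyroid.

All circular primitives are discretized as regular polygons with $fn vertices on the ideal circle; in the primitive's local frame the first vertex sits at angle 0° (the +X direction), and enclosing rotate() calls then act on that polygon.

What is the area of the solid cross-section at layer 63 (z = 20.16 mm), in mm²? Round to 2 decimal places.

At z = 20.16 mm: the cylinder does not reach this height (z outside [0, 19.5]); the cube at (-4, 8.5) (footprint 24×15.5) is included at this height (area 372.00 mm²); the cylinder at (1.5, 8.5) is absent (z outside [3, 9.5]); Subtracting the remaining from the first: the first operand is absent here, so nothing remains; the cube at (5, 9.5) (footprint 15.5×21.5) is included at this height (area 333.25 mm²); Merging all regions: only the 15.5×21.5 cube at (5, 9.5) is present, so the union is just that shape — area = 333.25 mm². Overall, the cross-section is a single solid region. Net area = 333.25 mm².

333.25 mm²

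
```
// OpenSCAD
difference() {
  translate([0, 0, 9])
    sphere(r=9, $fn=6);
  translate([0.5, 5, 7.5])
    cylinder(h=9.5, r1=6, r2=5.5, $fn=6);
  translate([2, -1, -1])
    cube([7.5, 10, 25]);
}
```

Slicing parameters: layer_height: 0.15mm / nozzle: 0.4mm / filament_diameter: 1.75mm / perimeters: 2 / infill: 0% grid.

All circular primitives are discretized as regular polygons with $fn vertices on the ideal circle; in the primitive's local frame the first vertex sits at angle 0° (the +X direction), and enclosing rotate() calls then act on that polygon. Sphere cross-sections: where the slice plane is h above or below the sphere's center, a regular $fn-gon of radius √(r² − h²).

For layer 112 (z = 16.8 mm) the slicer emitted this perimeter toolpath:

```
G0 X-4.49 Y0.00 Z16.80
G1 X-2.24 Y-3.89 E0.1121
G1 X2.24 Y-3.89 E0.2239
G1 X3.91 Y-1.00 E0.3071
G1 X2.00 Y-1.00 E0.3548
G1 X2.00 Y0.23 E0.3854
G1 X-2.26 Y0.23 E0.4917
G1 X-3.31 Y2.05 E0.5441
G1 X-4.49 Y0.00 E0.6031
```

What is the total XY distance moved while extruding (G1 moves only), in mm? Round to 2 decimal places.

Sum the Euclidean lengths of each G1 segment: total = 24.18 mm.

24.18 mm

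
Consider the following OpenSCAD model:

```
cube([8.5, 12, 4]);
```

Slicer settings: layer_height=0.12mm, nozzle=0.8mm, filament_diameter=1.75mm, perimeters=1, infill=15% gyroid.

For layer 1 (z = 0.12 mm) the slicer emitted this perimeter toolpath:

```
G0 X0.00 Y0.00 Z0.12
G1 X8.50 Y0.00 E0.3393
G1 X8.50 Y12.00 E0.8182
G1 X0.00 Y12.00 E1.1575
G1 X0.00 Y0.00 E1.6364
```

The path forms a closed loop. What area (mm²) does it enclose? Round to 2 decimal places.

Apply the shoelace formula to the sequence of (X, Y) vertices; enclosed area = 102.00 mm².

102.00 mm²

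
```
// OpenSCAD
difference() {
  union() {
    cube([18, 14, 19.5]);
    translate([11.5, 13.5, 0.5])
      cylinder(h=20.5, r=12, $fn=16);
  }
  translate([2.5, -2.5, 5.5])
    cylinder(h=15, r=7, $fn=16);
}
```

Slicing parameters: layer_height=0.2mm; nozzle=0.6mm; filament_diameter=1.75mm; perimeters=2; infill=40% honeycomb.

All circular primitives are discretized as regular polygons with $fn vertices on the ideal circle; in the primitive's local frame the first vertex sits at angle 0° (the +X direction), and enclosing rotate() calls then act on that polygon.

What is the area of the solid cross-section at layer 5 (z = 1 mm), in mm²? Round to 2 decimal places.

501.32 mm²

At z = 1 mm: the 18×14 cube contributes its full rectangle (area 252.00 mm²); the cylinder at (11.5, 13.5): section is a regular 16-gon, circumradius r=12 (area = (16/2)·12.000²·sin(360°/16) = 440.85 mm²); Combining (union): the regions partially overlap — summed areas 692.85 mm² minus the doubly-counted overlap 191.53 mm² gives 501.32 mm² — area = 501.32 mm²; the cylinder at (2.5, -2.5) does not reach this height (z outside [5.5, 20.5]); Taking the first minus the rest: none of the subtracted shapes is present at this height, so that combined region is unchanged — area = 501.32 mm². Overall, the cross-section is a single solid region. Net area = 501.32 mm².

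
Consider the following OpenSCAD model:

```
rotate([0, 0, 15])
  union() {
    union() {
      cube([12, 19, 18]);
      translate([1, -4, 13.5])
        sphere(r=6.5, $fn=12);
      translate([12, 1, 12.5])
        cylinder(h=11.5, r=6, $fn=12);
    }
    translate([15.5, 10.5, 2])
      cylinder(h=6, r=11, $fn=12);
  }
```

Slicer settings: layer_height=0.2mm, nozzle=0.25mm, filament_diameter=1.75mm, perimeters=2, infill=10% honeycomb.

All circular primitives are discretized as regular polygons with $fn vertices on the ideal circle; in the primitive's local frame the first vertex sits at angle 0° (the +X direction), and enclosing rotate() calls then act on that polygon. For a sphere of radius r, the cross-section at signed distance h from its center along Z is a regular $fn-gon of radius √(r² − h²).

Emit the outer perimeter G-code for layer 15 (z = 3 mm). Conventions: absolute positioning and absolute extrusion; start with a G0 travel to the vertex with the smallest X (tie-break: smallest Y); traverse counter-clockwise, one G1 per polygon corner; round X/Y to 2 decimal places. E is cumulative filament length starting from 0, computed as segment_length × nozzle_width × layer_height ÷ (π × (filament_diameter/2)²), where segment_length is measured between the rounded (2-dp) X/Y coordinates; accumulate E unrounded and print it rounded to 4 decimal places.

G0 X-4.92 Y18.35 Z3.00
G1 X0.00 Y0.00 E0.3949
G1 X11.59 Y3.11 E0.6444
G1 X11.48 Y3.53 E0.6534
G1 X15.10 Y3.53 E0.7287
G1 X20.03 Y6.38 E0.8470
G1 X22.88 Y11.31 E0.9654
G1 X22.88 Y17.00 E1.0837
G1 X20.03 Y21.93 E1.2021
G1 X15.10 Y24.78 E1.3204
G1 X9.41 Y24.78 E1.4387
G1 X4.48 Y21.93 E1.5571
G1 X3.75 Y20.68 E1.5872
G1 X-4.92 Y18.35 E1.7738

At z = 3 mm: the cube (footprint 12×19) is included at this height; the sphere at (1, -4) is not intersected at this z (|z−center|=10.500 > r=6.5); the cylinder at (12, 1) does not reach this height (z outside [12.5, 24]); Combining (union): only the 12×19 cube is present, so the union is just that shape — 1 connected region; the r=11 cylinder at (15.5, 10.5) gives a regular 12-gon of circumradius 11 (constant along its height); Combining (union): the regions partially overlap (shared area 104.67 mm²), so overlapping operands fuse into one piece — 1 connected region; (whole slice rotated 15° about Z — lengths, areas and connectivity unchanged). The outline is a single polygon with 13 vertices. Extrusion per mm of travel: 0.25 × 0.2 / (π × 0.875²) = 0.020788. Accumulating E over each segment gives final E = 1.7738.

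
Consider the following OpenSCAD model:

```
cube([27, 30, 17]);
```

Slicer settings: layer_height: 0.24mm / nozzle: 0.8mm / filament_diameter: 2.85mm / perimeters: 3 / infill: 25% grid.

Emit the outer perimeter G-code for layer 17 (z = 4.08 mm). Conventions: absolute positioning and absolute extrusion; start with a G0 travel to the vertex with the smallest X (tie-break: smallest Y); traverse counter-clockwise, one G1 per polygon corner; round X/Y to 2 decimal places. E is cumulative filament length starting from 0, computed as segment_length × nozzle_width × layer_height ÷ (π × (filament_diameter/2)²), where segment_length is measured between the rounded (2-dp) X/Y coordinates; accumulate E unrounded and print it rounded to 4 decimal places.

G0 X0.00 Y0.00 Z4.08
G1 X27.00 Y0.00 E0.8126
G1 X27.00 Y30.00 E1.7155
G1 X0.00 Y30.00 E2.5281
G1 X0.00 Y0.00 E3.4310

At z = 4.08 mm: the 27×30 cube contributes its full rectangle. The outline is a single polygon with 4 vertices. Extrusion per mm of travel: 0.8 × 0.24 / (π × 1.425²) = 0.030097. Accumulating E over each segment gives final E = 3.4310.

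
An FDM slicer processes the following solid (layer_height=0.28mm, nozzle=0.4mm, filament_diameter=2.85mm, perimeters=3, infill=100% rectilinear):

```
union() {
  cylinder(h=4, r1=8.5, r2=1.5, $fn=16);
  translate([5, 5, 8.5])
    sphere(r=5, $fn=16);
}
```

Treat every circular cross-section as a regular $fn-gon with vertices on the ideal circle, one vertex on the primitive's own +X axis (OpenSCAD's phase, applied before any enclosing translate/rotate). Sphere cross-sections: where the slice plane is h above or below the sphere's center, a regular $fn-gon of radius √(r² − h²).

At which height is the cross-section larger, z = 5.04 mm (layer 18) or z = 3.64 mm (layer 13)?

layer 18 (z = 5.04 mm)

Layer 18 (z = 5.04): the cone is absent (z outside [0, 4]); the r=5 sphere at (5, 5) slices to a regular 16-gon of circumradius 3.609 (√(r²−h²) with h=3.46 from center) (area = (16/2)·3.609²·sin(360°/16) = 39.89 mm²); Taking the union: only the r=5 sphere at (5, 5) is present, so the union is just that shape — area = 39.89 mm². So its area = 39.89 mm². Layer 13 (z = 3.64): the cone (r1=8.5→r2=1.5) has section circumradius 2.130 here — a regular 16-gon (area = (16/2)·2.130²·sin(360°/16) = 13.89 mm²); the sphere at (5, 5): section is a regular 16-gon, circumradius = √(r²−h²) = √(5²−4.86²) = 1.175 (area = (16/2)·1.175²·sin(360°/16) = 4.23 mm²); Combining (union): the 2 present regions are separate (no shared area or edge), so areas and boundary lengths simply add and each stays a separate island — area = 18.12 mm². So its area = 18.12 mm². Layer 18 is larger (39.89 vs 18.12 mm²).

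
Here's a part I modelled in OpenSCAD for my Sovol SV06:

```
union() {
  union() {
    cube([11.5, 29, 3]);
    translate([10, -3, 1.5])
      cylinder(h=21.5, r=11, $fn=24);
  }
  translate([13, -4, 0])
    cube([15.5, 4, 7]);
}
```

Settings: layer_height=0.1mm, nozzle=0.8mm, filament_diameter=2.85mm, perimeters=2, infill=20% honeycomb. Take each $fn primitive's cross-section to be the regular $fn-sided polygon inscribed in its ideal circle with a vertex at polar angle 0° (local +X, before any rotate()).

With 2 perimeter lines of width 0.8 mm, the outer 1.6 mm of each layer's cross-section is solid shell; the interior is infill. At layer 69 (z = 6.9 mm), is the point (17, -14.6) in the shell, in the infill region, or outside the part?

outside

At z = 6.9 mm: the cube does not reach this height (z outside [0, 3]); the r=11 cylinder at (10, -3) gives a regular 24-gon of circumradius 11 (constant along its height); Combining (union): only the r=11 cylinder at (10, -3) is present, so the union is just that shape — 1 connected region; the cube at (13, -4) (footprint 15.5×4) is included at this height; Combining (union): the regions partially overlap (shared area 31.34 mm²), so overlapping operands fuse into one piece — 1 connected region. Overall, the cross-section is a single solid region. The nearest boundary edge runs (17.78, -10.78)→(15.50, -12.53); distance from the point to it = 2.56 mm. The point is not inside any of the regions above, so it lies outside the cross-section (2.56 mm from the nearest boundary).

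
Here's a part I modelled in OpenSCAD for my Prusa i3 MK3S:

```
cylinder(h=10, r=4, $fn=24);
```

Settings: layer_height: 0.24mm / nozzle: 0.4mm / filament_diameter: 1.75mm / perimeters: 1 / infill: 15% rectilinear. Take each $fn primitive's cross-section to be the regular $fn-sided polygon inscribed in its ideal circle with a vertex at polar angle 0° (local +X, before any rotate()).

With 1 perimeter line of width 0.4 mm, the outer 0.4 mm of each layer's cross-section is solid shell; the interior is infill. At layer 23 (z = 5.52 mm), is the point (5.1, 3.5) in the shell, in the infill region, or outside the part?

At z = 5.52 mm: the cylinder: section is a regular 24-gon, circumradius r=4. Overall, the cross-section is a single solid region. The nearest boundary edge runs (3.46, 2.00)→(2.83, 2.83); distance from the point to it = 2.21 mm. The point is not inside any of the regions above, so it lies outside the cross-section (2.21 mm from the nearest boundary).

outside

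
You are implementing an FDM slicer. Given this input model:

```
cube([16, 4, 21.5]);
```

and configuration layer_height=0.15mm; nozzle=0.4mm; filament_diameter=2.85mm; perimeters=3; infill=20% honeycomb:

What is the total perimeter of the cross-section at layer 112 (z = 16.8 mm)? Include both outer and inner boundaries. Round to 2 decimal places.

At z = 16.8 mm: the cube (footprint 16×4) is included at this height (perimeter 40.00 mm). Overall, the cross-section is a single solid region. Total boundary length (outer) = 40.00 mm.

40.00 mm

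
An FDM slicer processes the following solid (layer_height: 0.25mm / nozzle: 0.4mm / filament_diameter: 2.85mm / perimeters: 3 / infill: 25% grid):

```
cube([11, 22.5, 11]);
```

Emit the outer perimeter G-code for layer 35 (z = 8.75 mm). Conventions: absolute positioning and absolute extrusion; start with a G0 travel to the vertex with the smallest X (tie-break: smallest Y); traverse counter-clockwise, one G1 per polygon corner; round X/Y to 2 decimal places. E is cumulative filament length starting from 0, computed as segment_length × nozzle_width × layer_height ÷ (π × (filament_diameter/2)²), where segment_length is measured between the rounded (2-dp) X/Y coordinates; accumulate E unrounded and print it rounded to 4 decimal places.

G0 X0.00 Y0.00 Z8.75
G1 X11.00 Y0.00 E0.1724
G1 X11.00 Y22.50 E0.5251
G1 X0.00 Y22.50 E0.6976
G1 X0.00 Y0.00 E1.0503

At z = 8.75 mm: the cube is present — its section is the full 11×22.5 rectangle. The outline is a single polygon with 4 vertices. Extrusion per mm of travel: 0.4 × 0.25 / (π × 1.425²) = 0.015675. Accumulating E over each segment gives final E = 1.0503.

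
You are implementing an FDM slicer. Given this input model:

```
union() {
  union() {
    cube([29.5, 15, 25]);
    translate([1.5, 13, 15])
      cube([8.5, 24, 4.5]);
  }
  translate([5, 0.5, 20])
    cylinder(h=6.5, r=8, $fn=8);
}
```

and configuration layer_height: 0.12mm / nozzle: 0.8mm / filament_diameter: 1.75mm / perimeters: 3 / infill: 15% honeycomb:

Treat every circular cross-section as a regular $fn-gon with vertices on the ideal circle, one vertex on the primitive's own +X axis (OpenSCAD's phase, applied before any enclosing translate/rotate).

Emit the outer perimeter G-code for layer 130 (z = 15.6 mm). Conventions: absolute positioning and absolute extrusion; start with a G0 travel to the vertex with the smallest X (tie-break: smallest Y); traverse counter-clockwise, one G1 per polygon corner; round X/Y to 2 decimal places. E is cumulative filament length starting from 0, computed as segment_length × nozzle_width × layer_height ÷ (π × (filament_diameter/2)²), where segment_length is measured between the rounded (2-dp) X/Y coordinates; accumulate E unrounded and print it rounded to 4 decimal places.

G0 X0.00 Y0.00 Z15.60
G1 X29.50 Y0.00 E1.1774
G1 X29.50 Y15.00 E1.7761
G1 X10.00 Y15.00 E2.5544
G1 X10.00 Y37.00 E3.4324
G1 X1.50 Y37.00 E3.7717
G1 X1.50 Y15.00 E4.6498
G1 X0.00 Y15.00 E4.7096
G1 X0.00 Y0.00 E5.3083

At z = 15.6 mm: the cube (footprint 29.5×15) is included at this height; the cube at (1.5, 13) (footprint 8.5×24) is included at this height; Merging all regions: the regions partially overlap (shared area 17.00 mm²), so overlapping operands fuse into one piece — 1 connected region; the cylinder at (5, 0.5) does not reach this height (z outside [20, 26.5]); Merging all regions: only the result so far is present, so the union is just that shape — 1 connected region. The outline is a single polygon with 8 vertices. Extrusion per mm of travel: 0.8 × 0.12 / (π × 0.875²) = 0.039912. Accumulating E over each segment gives final E = 5.3083.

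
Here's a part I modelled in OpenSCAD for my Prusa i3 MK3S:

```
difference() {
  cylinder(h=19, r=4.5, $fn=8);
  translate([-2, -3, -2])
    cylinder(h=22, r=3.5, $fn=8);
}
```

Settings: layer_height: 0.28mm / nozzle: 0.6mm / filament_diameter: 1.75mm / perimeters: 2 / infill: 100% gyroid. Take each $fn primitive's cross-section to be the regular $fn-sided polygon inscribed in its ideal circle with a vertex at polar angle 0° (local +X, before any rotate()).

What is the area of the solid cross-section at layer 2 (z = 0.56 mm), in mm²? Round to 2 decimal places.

At z = 0.56 mm: the r=4.5 cylinder contributes a regular 8-gon of circumradius 4.5 (area = (8/2)·4.500²·sin(360°/8) = 57.28 mm²); the r=3.5 cylinder at (-2, -3) contributes a regular 8-gon of circumradius 3.5 (area = (8/2)·3.500²·sin(360°/8) = 34.65 mm²); Subtracting the remaining from the first: starting from the r=4.5 cylinder (57.28 mm²), the r=3.5 cylinder at (-2, -3) partially overlaps it — only the 18.58 mm² overlap (of its 34.65 mm²) is removed, clipping the outline — area = 38.70 mm². Overall, the cross-section is a single solid region. Net area = 38.70 mm².

38.70 mm²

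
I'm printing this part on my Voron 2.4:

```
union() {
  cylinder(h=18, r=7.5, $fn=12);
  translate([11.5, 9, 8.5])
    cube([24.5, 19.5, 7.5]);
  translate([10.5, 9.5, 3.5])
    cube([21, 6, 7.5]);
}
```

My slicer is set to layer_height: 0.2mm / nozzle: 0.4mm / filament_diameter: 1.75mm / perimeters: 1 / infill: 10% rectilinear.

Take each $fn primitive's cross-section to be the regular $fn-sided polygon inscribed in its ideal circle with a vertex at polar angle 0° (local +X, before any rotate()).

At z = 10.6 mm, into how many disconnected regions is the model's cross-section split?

2

At z = 10.6 mm: the cylinder: section is a regular 12-gon, circumradius r=7.5; the cube at (11.5, 9) is present — its section is the full 24.5×19.5 rectangle; the 21×6 cube at (10.5, 9.5) contributes its full rectangle; Merging all regions: the regions partially overlap (shared area 120.00 mm²), so overlapping operands fuse into one piece — 2 connected regions. The result has 2 disconnected regions.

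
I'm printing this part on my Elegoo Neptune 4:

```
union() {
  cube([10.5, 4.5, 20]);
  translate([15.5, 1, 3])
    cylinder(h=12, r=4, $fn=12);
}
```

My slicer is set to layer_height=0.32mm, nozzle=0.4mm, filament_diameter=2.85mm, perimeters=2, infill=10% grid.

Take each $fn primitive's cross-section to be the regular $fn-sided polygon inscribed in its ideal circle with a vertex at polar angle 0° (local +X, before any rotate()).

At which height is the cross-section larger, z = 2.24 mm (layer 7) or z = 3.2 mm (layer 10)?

Layer 7 (z = 2.24): the cube is present — its section is the full 10.5×4.5 rectangle (area 47.25 mm²); the cylinder at (15.5, 1) is not intersected at this z (z outside [3, 15]); Combining (union): only the 10.5×4.5 cube is present, so the union is just that shape — area = 47.25 mm². So its area = 47.25 mm². Layer 10 (z = 3.2): the cube is present — its section is the full 10.5×4.5 rectangle (area 47.25 mm²); the cylinder at (15.5, 1): section is a regular 12-gon, circumradius r=4 (area = (12/2)·4.000²·sin(360°/12) = 48.00 mm²); Taking the union: the 2 present regions are separate (no shared area or edge), so areas and boundary lengths simply add and each stays a separate island — area = 95.25 mm². So its area = 95.25 mm². Layer 10 is larger (95.25 vs 47.25 mm²).

layer 10 (z = 3.2 mm)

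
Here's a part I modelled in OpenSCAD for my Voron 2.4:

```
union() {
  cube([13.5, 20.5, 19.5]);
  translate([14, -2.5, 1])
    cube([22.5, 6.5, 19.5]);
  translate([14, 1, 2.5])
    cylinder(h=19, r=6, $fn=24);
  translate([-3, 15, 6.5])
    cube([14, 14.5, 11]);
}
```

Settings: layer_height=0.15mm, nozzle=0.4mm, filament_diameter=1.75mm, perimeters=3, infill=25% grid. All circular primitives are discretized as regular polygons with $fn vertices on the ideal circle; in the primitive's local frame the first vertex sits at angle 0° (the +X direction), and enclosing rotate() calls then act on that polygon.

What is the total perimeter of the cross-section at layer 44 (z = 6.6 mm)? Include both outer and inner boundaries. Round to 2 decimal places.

At z = 6.6 mm: the cube (footprint 13.5×20.5) is included at this height (perimeter 68.00 mm); the 22.5×6.5 cube at (14, -2.5) contributes its full rectangle (perimeter 58.00 mm); the r=6 cylinder at (14, 1) gives a regular 24-gon of circumradius 6 (constant along its height) (perimeter = 2·24·6.000·sin(180°/24) = 37.59 mm); the cube at (-3, 15) is present — its section is the full 14×14.5 rectangle (perimeter 57.00 mm); Combining (union): the regions partially overlap (shared area 127.63 mm²), so the edge portions inside another operand are dropped and the merged outline is re-measured after clipping — boundary = 141.98 mm. Overall, the cross-section is a single solid region. Total boundary length (outer) = 141.98 mm.

141.98 mm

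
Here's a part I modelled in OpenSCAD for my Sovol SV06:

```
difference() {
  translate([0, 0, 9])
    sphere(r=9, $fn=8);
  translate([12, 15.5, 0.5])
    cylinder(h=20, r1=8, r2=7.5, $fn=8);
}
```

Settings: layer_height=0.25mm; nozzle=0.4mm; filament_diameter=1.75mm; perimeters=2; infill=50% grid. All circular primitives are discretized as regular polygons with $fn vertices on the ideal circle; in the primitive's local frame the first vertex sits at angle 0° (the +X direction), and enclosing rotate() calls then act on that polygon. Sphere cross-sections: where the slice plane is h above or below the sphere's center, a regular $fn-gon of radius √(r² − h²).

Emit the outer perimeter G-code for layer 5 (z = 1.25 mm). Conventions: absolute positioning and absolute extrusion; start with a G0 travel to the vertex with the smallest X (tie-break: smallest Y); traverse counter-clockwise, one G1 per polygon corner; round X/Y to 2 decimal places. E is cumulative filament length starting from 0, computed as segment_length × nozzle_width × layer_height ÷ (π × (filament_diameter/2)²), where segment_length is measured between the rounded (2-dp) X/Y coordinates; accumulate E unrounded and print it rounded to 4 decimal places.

G0 X-4.58 Y0.00 Z1.25
G1 X-3.24 Y-3.24 E0.1458
G1 X0.00 Y-4.58 E0.2915
G1 X3.24 Y-3.24 E0.4373
G1 X4.58 Y0.00 E0.5831
G1 X3.24 Y3.24 E0.7288
G1 X0.00 Y4.58 E0.8746
G1 X-3.24 Y3.24 E1.0204
G1 X-4.58 Y0.00 E1.1662

At z = 1.25 mm: the r=9 sphere contributes a regular 8-gon of circumradius √(9²−7.75²) = 4.576; the cone at (12, 15.5) contributes a regular 8-gon of circumradius 7.981 (interpolated between r1=8 and r2=7.5 at t=0.037); After the difference (first − rest): starting from the r=9 sphere, the cone at (12, 15.5) misses the remaining region (no effect) — 1 connected region. The outline is a single polygon with 8 vertices. Extrusion per mm of travel: 0.4 × 0.25 / (π × 0.875²) = 0.041575. Accumulating E over each segment gives final E = 1.1662.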